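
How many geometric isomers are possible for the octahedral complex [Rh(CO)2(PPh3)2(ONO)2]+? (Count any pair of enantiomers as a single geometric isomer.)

5

The six octahedral sites form three mutually perpendicular trans pairs.
Systematic placement gives 5 geometric isomers: CO trans, PPh3 trans, ONO trans; CO trans, PPh3 cis, ONO cis; CO cis, PPh3 trans, ONO cis; CO cis, PPh3 cis, ONO cis (chiral); CO cis, PPh3 cis, ONO trans.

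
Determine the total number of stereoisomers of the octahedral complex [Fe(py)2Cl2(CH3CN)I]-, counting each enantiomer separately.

8

The distinct arrangements are (6 in all): py trans, Cl cis; py cis, Cl cis (3 arrangements, 2 chiral); py trans, Cl trans; py cis, Cl trans.
Of these, 2 lack any improper symmetry element and so occur as enantiomeric pairs, giving 6 + 2 = 8 stereoisomers in total.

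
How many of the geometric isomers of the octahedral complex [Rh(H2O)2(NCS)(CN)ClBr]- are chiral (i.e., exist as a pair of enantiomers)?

An octahedron has six vertices in three trans pairs; every non-trans pair is cis.
Systematic enumeration (placing each ligand type in turn and discarding arrangements equivalent by rotation or reflection) gives 9 geometric isomers.
Of these, 6 lack any improper symmetry element and so occur as enantiomeric pairs, giving 9 + 6 = 15 stereoisomers in total.

6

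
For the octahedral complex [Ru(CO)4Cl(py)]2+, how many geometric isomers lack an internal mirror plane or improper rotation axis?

An octahedron has six vertices in three trans pairs; every non-trans pair is cis.
Working through the distinct placements yields 2 geometric isomers: Cl and py mutually trans; Cl and py mutually cis.
Each arrangement has an internal mirror plane or centre of symmetry, so none is chiral.

0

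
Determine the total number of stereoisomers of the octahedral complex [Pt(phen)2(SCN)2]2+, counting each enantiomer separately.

An octahedron has six vertices in three trans pairs; every non-trans pair is cis.
Each phen is bidentate and must span two cis positions.
Working through the distinct placements yields 2 geometric isomers: SCN trans; SCN cis (chiral).
One of these lacks any improper symmetry element and so occurs as an enantiomeric pair, giving 2 + 1 = 3 stereoisomers in total.

3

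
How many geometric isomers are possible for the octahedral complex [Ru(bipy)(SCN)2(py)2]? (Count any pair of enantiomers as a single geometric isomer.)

An octahedron has six vertices in three trans pairs; every non-trans pair is cis.
Each bipy is bidentate and must span two cis positions.
Systematic placement gives 3 geometric isomers: SCN trans, py cis; SCN cis, py trans; SCN cis, py cis (chiral).

3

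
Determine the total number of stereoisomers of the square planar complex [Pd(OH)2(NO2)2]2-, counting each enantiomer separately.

In a square planar complex each vertex has one trans partner and two cis neighbours.
Systematic placement gives 2 geometric isomers: OH cis; OH trans.
Each arrangement has an internal mirror plane or centre of symmetry, so none is chiral.

2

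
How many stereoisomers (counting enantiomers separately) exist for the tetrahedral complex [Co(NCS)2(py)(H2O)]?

1

All four vertices of a tetrahedron are equivalent and mutually adjacent, so cis/trans isomerism cannot arise.
Only one geometric arrangement is possible.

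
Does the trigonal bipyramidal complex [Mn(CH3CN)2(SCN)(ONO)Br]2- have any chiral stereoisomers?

In a trigonal bipyramid the two axial positions differ from the three equatorial ones.
Placing the ligands in turn and identifying arrangements related by rotation or reflection leaves 7 distinct geometric isomers.
Of these, 3 lack any improper symmetry element and so occur as enantiomeric pairs, giving 7 + 3 = 10 stereoisomers in total.

yes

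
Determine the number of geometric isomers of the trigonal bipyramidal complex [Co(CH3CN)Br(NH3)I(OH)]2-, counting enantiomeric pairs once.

10

In a trigonal bipyramid the two axial positions differ from the three equatorial ones.
Placing the ligands in turn and identifying arrangements related by rotation or reflection leaves 10 distinct geometric isomers.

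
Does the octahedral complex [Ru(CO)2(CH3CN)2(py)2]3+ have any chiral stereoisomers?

yes

An octahedron has six vertices in three trans pairs; every non-trans pair is cis.
Working through the distinct placements yields 5 geometric isomers: CO trans, CH3CN trans, py trans; CO cis, CH3CN trans, py cis; CO cis, CH3CN cis, py trans; CO cis, CH3CN cis, py cis (chiral); CO trans, CH3CN cis, py cis.
One of these lacks any improper symmetry element and so occurs as an enantiomeric pair, giving 5 + 1 = 6 stereoisomers in total.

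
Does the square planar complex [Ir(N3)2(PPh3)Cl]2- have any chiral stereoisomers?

no

A square has two trans pairs of vertices; adjacent vertices are cis.
There are 2 geometric isomers: N3 cis; N3 trans.
Each arrangement has an internal mirror plane or centre of symmetry, so none is chiral.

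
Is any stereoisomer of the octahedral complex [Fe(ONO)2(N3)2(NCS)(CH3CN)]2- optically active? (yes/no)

There are 6 geometric isomers: ONO trans, N3 cis; ONO cis, N3 cis (3 arrangements, 2 chiral); ONO trans, N3 trans; ONO cis, N3 trans.
Of these, 2 lack any improper symmetry element and so occur as enantiomeric pairs, giving 6 + 2 = 8 stereoisomers in total.

yes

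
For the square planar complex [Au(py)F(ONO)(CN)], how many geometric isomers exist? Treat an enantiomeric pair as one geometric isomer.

Working through the distinct placements yields 3 geometric isomers: (CN/ONO trans, F/py trans); (CN/py trans, F/ONO trans); (CN/F trans, ONO/py trans).

3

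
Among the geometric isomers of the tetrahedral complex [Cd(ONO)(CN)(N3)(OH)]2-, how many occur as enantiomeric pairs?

1

Only one geometric arrangement is possible; it has no improper symmetry element, so it exists as a pair of enantiomers (2 stereoisomers).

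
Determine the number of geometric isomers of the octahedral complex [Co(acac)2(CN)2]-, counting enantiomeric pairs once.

The six octahedral sites form three mutually perpendicular trans pairs.
Each acac is bidentate and must span two cis positions.
There are 2 geometric isomers: CN trans; CN cis (chiral).

2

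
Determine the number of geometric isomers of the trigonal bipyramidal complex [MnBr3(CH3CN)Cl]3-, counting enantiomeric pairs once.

4

In a trigonal bipyramid the two axial positions differ from the three equatorial ones.
Systematic placement gives 4 geometric isomers: CH3CN equatorial, Cl equatorial; CH3CN axial, Cl equatorial; CH3CN equatorial, Cl axial; CH3CN axial, Cl axial.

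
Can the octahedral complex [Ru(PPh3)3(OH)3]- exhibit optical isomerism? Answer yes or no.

There are 2 geometric isomers: PPh3 mer; PPh3 fac.
Each arrangement has an internal mirror plane or centre of symmetry, so none is chiral.

no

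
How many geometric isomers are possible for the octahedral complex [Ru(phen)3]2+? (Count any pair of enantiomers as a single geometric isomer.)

1

Each phen is bidentate and must span two cis positions.
Only one geometric arrangement is possible; it has no improper symmetry element, so it exists as a pair of enantiomers (2 stereoisomers).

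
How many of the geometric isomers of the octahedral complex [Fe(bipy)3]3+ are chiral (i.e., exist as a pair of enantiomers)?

1

Each bipy is bidentate and must span two cis positions.
Only one geometric arrangement is possible; it has no improper symmetry element, so it exists as a pair of enantiomers (2 stereoisomers).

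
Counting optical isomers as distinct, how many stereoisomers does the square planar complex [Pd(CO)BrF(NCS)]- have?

3

In a square planar complex each vertex has one trans partner and two cis neighbours.
The distinct arrangements are (3 in all): (Br/F trans, CO/NCS trans); (Br/NCS trans, CO/F trans); (Br/CO trans, F/NCS trans).
Each arrangement has an internal mirror plane or centre of symmetry, so none is chiral.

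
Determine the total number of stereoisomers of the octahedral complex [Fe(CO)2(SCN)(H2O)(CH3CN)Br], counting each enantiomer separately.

The six octahedral sites form three mutually perpendicular trans pairs.
Placing the ligands in turn and identifying arrangements related by rotation or reflection leaves 9 distinct geometric isomers.
Of these, 6 lack any improper symmetry element and so occur as enantiomeric pairs, giving 9 + 6 = 15 stereoisomers in total.

15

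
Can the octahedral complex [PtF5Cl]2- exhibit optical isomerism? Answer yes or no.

In an octahedral complex each vertex has one trans partner and four cis neighbours.
Only one geometric arrangement is possible.

no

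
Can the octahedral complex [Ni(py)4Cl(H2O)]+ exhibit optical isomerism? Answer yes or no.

no

In an octahedral complex each vertex has one trans partner and four cis neighbours.
There are 2 geometric isomers: Cl and H2O mutually trans; Cl and H2O mutually cis.
Each arrangement has an internal mirror plane or centre of symmetry, so none is chiral.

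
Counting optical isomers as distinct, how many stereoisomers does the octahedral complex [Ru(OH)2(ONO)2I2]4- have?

6

The six octahedral sites form three mutually perpendicular trans pairs.
The distinct arrangements are (5 in all): OH trans, ONO trans, I trans; OH cis, ONO cis, I trans; OH cis, ONO trans, I cis; OH cis, ONO cis, I cis (chiral); OH trans, ONO cis, I cis.
One of these lacks any improper symmetry element and so occurs as an enantiomeric pair, giving 5 + 1 = 6 stereoisomers in total.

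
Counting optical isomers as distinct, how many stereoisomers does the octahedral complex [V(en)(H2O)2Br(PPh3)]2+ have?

In an octahedral complex each vertex has one trans partner and four cis neighbours.
Each en is bidentate and must span two cis positions.
There are 4 geometric isomers: H2O cis (3 arrangements, 2 chiral); H2O trans.
Of these, 2 lack any improper symmetry element and so occur as enantiomeric pairs, giving 4 + 2 = 6 stereoisomers in total.

6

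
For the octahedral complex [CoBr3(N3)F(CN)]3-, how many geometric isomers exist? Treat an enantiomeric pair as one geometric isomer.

4

In an octahedral complex each vertex has one trans partner and four cis neighbours.
The distinct arrangements are (4 in all): Br mer (3 arrangements); Br fac (chiral).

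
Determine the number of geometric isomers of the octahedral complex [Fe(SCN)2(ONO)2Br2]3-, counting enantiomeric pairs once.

5

In an octahedral complex each vertex has one trans partner and four cis neighbours.
There are 5 geometric isomers: SCN trans, ONO trans, Br trans; SCN cis, ONO cis, Br trans; SCN trans, ONO cis, Br cis; SCN cis, ONO cis, Br cis (chiral); SCN cis, ONO trans, Br cis.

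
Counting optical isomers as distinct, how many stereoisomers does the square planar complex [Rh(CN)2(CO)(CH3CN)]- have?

2

A square has two trans pairs of vertices; adjacent vertices are cis.
Systematic placement gives 2 geometric isomers: CN cis; CN trans.
Each arrangement has an internal mirror plane or centre of symmetry, so none is chiral.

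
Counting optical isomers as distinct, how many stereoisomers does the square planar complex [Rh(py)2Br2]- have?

2

A square has two trans pairs of vertices; adjacent vertices are cis.
Systematic placement gives 2 geometric isomers: py cis; py trans.
Each arrangement has an internal mirror plane or centre of symmetry, so none is chiral.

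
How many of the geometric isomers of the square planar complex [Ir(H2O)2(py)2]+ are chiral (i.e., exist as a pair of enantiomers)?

0

A square has two trans pairs of vertices; adjacent vertices are cis.
The distinct arrangements are (2 in all): H2O cis; H2O trans.
Each arrangement has an internal mirror plane or centre of symmetry, so none is chiral.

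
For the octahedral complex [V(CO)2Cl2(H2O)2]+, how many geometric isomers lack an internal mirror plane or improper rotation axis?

Working through the distinct placements yields 5 geometric isomers: CO trans, Cl trans, H2O trans; CO trans, Cl cis, H2O cis; CO cis, Cl cis, H2O trans; CO cis, Cl cis, H2O cis (chiral); CO cis, Cl trans, H2O cis.
One of these lacks any improper symmetry element and so occurs as an enantiomeric pair, giving 5 + 1 = 6 stereoisomers in total.

1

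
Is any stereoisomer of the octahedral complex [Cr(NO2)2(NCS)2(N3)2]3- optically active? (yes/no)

An octahedron has six vertices in three trans pairs; every non-trans pair is cis.
Systematic placement gives 5 geometric isomers: NO2 trans, NCS trans, N3 trans; NO2 cis, NCS cis, N3 trans; NO2 trans, NCS cis, N3 cis; NO2 cis, NCS cis, N3 cis (chiral); NO2 cis, NCS trans, N3 cis.
One of these lacks any improper symmetry element and so occurs as an enantiomeric pair, giving 5 + 1 = 6 stereoisomers in total.

yes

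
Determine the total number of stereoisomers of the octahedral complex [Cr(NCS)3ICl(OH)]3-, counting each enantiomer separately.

5

In an octahedral complex each vertex has one trans partner and four cis neighbours.
Systematic placement gives 4 geometric isomers: NCS mer (3 arrangements); NCS fac (chiral).
One of these lacks any improper symmetry element and so occurs as an enantiomeric pair, giving 4 + 1 = 5 stereoisomers in total.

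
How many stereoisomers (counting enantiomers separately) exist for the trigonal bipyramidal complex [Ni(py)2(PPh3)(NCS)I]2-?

10

Placing the ligands in turn and identifying arrangements related by rotation or reflection leaves 7 distinct geometric isomers.
Of these, 3 lack any improper symmetry element and so occur as enantiomeric pairs, giving 7 + 3 = 10 stereoisomers in total.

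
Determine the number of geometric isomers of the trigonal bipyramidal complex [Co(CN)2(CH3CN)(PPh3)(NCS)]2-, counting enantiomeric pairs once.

7

A trigonal bipyramid has two axial and three equatorial sites, which are chemically inequivalent.
Systematic enumeration (placing each ligand type in turn and discarding arrangements equivalent by rotation or reflection) gives 7 geometric isomers.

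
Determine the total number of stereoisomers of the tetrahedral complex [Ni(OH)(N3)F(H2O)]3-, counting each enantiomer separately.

All four vertices of a tetrahedron are equivalent and mutually adjacent, so cis/trans isomerism cannot arise.
Only one geometric arrangement is possible; it has no improper symmetry element, so it exists as a pair of enantiomers (2 stereoisomers).

2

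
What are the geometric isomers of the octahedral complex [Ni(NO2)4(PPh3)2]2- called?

In an octahedral complex each vertex has one trans partner and four cis neighbours.
Working through the distinct placements yields 2 geometric isomers: PPh3 trans; PPh3 cis.

cis and trans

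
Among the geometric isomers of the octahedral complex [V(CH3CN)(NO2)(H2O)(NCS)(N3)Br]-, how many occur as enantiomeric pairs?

In an octahedral complex each vertex has one trans partner and four cis neighbours.
Placing the ligands in turn and identifying arrangements related by rotation or reflection leaves 15 distinct geometric isomers.
Of these, 15 lack any improper symmetry element and so occur as enantiomeric pairs, giving 15 + 15 = 30 stereoisomers in total.

15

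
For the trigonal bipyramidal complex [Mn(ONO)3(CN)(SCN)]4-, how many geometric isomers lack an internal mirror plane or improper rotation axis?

0

A trigonal bipyramid has two axial and three equatorial sites, which are chemically inequivalent.
The distinct arrangements are (4 in all): CN axial, SCN equatorial; CN axial, SCN axial; CN equatorial, SCN equatorial; CN equatorial, SCN axial.
Each arrangement has an internal mirror plane or centre of symmetry, so none is chiral.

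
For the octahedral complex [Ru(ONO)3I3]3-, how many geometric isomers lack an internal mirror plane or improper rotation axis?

0

The distinct arrangements are (2 in all): ONO mer; ONO fac.
Each arrangement has an internal mirror plane or centre of symmetry, so none is chiral.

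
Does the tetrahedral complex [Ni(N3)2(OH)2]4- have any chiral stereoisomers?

Only one geometric arrangement is possible.

no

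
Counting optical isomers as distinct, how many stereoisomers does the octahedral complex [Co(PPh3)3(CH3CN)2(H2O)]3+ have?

3

An octahedron has six vertices in three trans pairs; every non-trans pair is cis.
There are 3 geometric isomers: PPh3 mer, CH3CN trans; PPh3 mer, CH3CN cis; PPh3 fac, CH3CN cis.
Each arrangement has an internal mirror plane or centre of symmetry, so none is chiral.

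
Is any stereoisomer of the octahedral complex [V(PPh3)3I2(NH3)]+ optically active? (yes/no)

An octahedron has six vertices in three trans pairs; every non-trans pair is cis.
Systematic placement gives 3 geometric isomers: PPh3 mer, I trans; PPh3 mer, I cis; PPh3 fac, I cis.
Each arrangement has an internal mirror plane or centre of symmetry, so none is chiral.

no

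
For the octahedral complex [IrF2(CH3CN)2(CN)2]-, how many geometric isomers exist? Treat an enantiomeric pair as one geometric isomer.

5

The six octahedral sites form three mutually perpendicular trans pairs.
The distinct arrangements are (5 in all): F trans, CH3CN trans, CN trans; F cis, CH3CN trans, CN cis; F trans, CH3CN cis, CN cis; F cis, CH3CN cis, CN cis (chiral); F cis, CH3CN cis, CN trans.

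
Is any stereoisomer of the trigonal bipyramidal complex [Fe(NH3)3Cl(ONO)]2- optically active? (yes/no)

no

A trigonal bipyramid has two axial and three equatorial sites, which are chemically inequivalent.
There are 4 geometric isomers: Cl axial, ONO equatorial; Cl axial, ONO axial; Cl equatorial, ONO equatorial; Cl equatorial, ONO axial.
Each arrangement has an internal mirror plane or centre of symmetry, so none is chiral.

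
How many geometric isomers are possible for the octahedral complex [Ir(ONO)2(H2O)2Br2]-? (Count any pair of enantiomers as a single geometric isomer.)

5

The six octahedral sites form three mutually perpendicular trans pairs.
There are 5 geometric isomers: ONO trans, H2O trans, Br trans; ONO cis, H2O cis, Br trans; ONO trans, H2O cis, Br cis; ONO cis, H2O cis, Br cis (chiral); ONO cis, H2O trans, Br cis.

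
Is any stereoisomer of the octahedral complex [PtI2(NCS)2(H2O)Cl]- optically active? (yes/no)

An octahedron has six vertices in three trans pairs; every non-trans pair is cis.
There are 6 geometric isomers: I trans, NCS trans; I cis, NCS cis (3 arrangements, 2 chiral); I cis, NCS trans; I trans, NCS cis.
Of these, 2 lack any improper symmetry element and so occur as enantiomeric pairs, giving 6 + 2 = 8 stereoisomers in total.

yes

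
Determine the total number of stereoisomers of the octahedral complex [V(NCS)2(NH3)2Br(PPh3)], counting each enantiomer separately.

8

The six octahedral sites form three mutually perpendicular trans pairs.
Systematic placement gives 6 geometric isomers: NCS cis, NH3 cis (3 arrangements, 2 chiral); NCS cis, NH3 trans; NCS trans, NH3 cis; NCS trans, NH3 trans.
Of these, 2 lack any improper symmetry element and so occur as enantiomeric pairs, giving 6 + 2 = 8 stereoisomers in total.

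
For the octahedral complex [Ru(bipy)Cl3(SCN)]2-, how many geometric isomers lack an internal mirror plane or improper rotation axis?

0

Each bipy is bidentate and must span two cis positions.
The distinct arrangements are (2 in all): Cl mer; Cl fac.
Each arrangement has an internal mirror plane or centre of symmetry, so none is chiral.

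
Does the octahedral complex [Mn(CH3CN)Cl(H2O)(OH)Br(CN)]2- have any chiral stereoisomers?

yes

An octahedron has six vertices in three trans pairs; every non-trans pair is cis.
Systematic enumeration (placing each ligand type in turn and discarding arrangements equivalent by rotation or reflection) gives 15 geometric isomers.
Of these, 15 lack any improper symmetry element and so occur as enantiomeric pairs, giving 15 + 15 = 30 stereoisomers in total.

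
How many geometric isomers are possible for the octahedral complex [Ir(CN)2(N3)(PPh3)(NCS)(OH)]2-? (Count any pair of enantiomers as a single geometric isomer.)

In an octahedral complex each vertex has one trans partner and four cis neighbours.
Placing the ligands in turn and identifying arrangements related by rotation or reflection leaves 9 distinct geometric isomers.

9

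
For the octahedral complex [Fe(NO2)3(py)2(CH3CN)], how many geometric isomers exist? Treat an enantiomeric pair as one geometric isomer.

The six octahedral sites form three mutually perpendicular trans pairs.
There are 3 geometric isomers: NO2 mer, py trans; NO2 fac, py cis; NO2 mer, py cis.

3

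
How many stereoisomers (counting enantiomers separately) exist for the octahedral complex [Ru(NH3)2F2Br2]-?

An octahedron has six vertices in three trans pairs; every non-trans pair is cis.
Working through the distinct placements yields 5 geometric isomers: NH3 trans, F trans, Br trans; NH3 cis, F cis, Br trans; NH3 trans, F cis, Br cis; NH3 cis, F cis, Br cis (chiral); NH3 cis, F trans, Br cis.
One of these lacks any improper symmetry element and so occurs as an enantiomeric pair, giving 5 + 1 = 6 stereoisomers in total.

6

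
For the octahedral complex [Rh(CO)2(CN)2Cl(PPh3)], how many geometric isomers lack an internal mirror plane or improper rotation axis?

Working through the distinct placements yields 6 geometric isomers: CO trans, CN trans; CO cis, CN trans; CO cis, CN cis (3 arrangements, 2 chiral); CO trans, CN cis.
Of these, 2 lack any improper symmetry element and so occur as enantiomeric pairs, giving 6 + 2 = 8 stereoisomers in total.

2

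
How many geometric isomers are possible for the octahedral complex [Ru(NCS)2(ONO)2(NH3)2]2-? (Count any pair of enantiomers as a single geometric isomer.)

5

Systematic placement gives 5 geometric isomers: NCS trans, ONO trans, NH3 trans; NCS trans, ONO cis, NH3 cis; NCS cis, ONO trans, NH3 cis; NCS cis, ONO cis, NH3 cis (chiral); NCS cis, ONO cis, NH3 trans.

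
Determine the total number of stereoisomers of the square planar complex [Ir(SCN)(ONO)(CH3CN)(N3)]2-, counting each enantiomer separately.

3

A square has two trans pairs of vertices; adjacent vertices are cis.
Working through the distinct placements yields 3 geometric isomers: (CH3CN/ONO trans, N3/SCN trans); (CH3CN/SCN trans, N3/ONO trans); (CH3CN/N3 trans, ONO/SCN trans).
Each arrangement has an internal mirror plane or centre of symmetry, so none is chiral.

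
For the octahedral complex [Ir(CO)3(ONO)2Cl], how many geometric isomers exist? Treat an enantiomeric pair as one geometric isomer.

In an octahedral complex each vertex has one trans partner and four cis neighbours.
There are 3 geometric isomers: CO mer, ONO trans; CO mer, ONO cis; CO fac, ONO cis.

3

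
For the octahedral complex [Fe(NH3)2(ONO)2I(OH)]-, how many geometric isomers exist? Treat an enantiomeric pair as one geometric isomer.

The six octahedral sites form three mutually perpendicular trans pairs.
There are 6 geometric isomers: NH3 cis, ONO trans; NH3 cis, ONO cis (3 arrangements, 2 chiral); NH3 trans, ONO trans; NH3 trans, ONO cis.

6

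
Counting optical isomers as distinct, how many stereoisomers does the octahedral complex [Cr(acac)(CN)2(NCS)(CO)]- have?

6

In an octahedral complex each vertex has one trans partner and four cis neighbours.
Each acac is bidentate and must span two cis positions.
Systematic placement gives 4 geometric isomers: CN trans; CN cis (3 arrangements, 2 chiral).
Of these, 2 lack any improper symmetry element and so occur as enantiomeric pairs, giving 4 + 2 = 6 stereoisomers in total.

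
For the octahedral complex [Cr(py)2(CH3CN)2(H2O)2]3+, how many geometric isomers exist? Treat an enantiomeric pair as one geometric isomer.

5

An octahedron has six vertices in three trans pairs; every non-trans pair is cis.
The distinct arrangements are (5 in all): py trans, CH3CN trans, H2O trans; py cis, CH3CN trans, H2O cis; py trans, CH3CN cis, H2O cis; py cis, CH3CN cis, H2O cis (chiral); py cis, CH3CN cis, H2O trans.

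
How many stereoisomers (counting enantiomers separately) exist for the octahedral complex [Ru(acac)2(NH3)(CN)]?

3

In an octahedral complex each vertex has one trans partner and four cis neighbours.
Each acac is bidentate and must span two cis positions.
Systematic placement gives 2 geometric isomers: NH3 and CN mutually trans; NH3 and CN mutually cis (chiral).
One of these lacks any improper symmetry element and so occurs as an enantiomeric pair, giving 2 + 1 = 3 stereoisomers in total.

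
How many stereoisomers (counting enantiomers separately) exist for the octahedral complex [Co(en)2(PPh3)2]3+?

Each en is bidentate and must span two cis positions.
There are 2 geometric isomers: PPh3 trans; PPh3 cis (chiral).
One of these lacks any improper symmetry element and so occurs as an enantiomeric pair, giving 2 + 1 = 3 stereoisomers in total.

3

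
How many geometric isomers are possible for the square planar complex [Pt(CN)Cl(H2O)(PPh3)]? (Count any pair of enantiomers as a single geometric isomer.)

Working through the distinct placements yields 3 geometric isomers: (CN/H2O trans, Cl/PPh3 trans); (CN/PPh3 trans, Cl/H2O trans); (CN/Cl trans, H2O/PPh3 trans).

3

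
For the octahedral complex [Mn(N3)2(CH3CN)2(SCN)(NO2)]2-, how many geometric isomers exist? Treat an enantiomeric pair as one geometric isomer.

6

In an octahedral complex each vertex has one trans partner and four cis neighbours.
Systematic placement gives 6 geometric isomers: N3 trans, CH3CN trans; N3 cis, CH3CN trans; N3 cis, CH3CN cis (3 arrangements, 2 chiral); N3 trans, CH3CN cis.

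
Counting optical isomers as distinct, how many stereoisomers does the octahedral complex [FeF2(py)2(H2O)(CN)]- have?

8

There are 6 geometric isomers: F cis, py trans; F cis, py cis (3 arrangements, 2 chiral); F trans, py trans; F trans, py cis.
Of these, 2 lack any improper symmetry element and so occur as enantiomeric pairs, giving 6 + 2 = 8 stereoisomers in total.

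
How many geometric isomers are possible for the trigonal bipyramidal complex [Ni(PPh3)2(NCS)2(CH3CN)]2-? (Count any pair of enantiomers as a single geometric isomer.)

5

In a trigonal bipyramid the two axial positions differ from the three equatorial ones.
Exhaustive case analysis gives 5 geometric isomers.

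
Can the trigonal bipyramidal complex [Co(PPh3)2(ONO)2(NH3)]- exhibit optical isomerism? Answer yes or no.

Placing the ligands in turn and identifying arrangements related by rotation or reflection leaves 5 distinct geometric isomers.
One of these lacks any improper symmetry element and so occurs as an enantiomeric pair, giving 5 + 1 = 6 stereoisomers in total.

yes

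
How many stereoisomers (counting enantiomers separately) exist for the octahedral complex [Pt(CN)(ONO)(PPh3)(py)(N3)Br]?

The six octahedral sites form three mutually perpendicular trans pairs.
Placing the ligands in turn and identifying arrangements related by rotation or reflection leaves 15 distinct geometric isomers.
Of these, 15 lack any improper symmetry element and so occur as enantiomeric pairs, giving 15 + 15 = 30 stereoisomers in total.

30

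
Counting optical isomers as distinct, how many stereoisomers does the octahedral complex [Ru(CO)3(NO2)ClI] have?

5

The six octahedral sites form three mutually perpendicular trans pairs.
Systematic placement gives 4 geometric isomers: CO mer (3 arrangements); CO fac (chiral).
One of these lacks any improper symmetry element and so occurs as an enantiomeric pair, giving 4 + 1 = 5 stereoisomers in total.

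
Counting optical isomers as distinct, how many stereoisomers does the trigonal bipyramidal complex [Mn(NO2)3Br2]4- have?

In a trigonal bipyramid the two axial positions differ from the three equatorial ones.
Systematic placement gives 3 geometric isomers: Br both axial; Br one axial, one equatorial; Br both equatorial.
Each arrangement has an internal mirror plane or centre of symmetry, so none is chiral.

3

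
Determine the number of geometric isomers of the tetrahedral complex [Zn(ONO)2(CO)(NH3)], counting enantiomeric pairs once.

In a tetrahedral complex all four positions are equivalent and every pair of ligands is adjacent — there is no cis/trans distinction.
Only one geometric arrangement is possible.

1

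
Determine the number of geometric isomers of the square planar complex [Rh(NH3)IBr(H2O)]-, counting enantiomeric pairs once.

3

The distinct arrangements are (3 in all): (Br/I trans, H2O/NH3 trans); (Br/NH3 trans, H2O/I trans); (Br/H2O trans, I/NH3 trans).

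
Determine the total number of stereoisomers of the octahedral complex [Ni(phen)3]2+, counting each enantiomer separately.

In an octahedral complex each vertex has one trans partner and four cis neighbours.
Each phen is bidentate and must span two cis positions.
Only one geometric arrangement is possible; it has no improper symmetry element, so it exists as a pair of enantiomers (2 stereoisomers).

2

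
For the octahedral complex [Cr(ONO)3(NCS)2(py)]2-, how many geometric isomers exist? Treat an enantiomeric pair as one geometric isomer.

There are 3 geometric isomers: ONO mer, NCS trans; ONO fac, NCS cis; ONO mer, NCS cis.

3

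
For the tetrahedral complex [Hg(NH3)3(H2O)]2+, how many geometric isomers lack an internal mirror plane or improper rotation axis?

0

In a tetrahedral complex all four positions are equivalent and every pair of ligands is adjacent — there is no cis/trans distinction.
Only one geometric arrangement is possible.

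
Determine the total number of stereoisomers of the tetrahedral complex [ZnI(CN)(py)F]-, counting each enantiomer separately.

2

In a tetrahedral complex all four positions are equivalent and every pair of ligands is adjacent — there is no cis/trans distinction.
Only one geometric arrangement is possible; it has no improper symmetry element, so it exists as a pair of enantiomers (2 stereoisomers).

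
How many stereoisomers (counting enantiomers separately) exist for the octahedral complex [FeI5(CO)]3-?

In an octahedral complex each vertex has one trans partner and four cis neighbours.
Only one geometric arrangement is possible.

1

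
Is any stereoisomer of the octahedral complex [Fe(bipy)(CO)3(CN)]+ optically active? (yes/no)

no

An octahedron has six vertices in three trans pairs; every non-trans pair is cis.
Each bipy is bidentate and must span two cis positions.
The distinct arrangements are (2 in all): CO fac; CO mer.
Each arrangement has an internal mirror plane or centre of symmetry, so none is chiral.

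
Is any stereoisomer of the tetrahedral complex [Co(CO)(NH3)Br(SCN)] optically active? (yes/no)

yes

In a tetrahedral complex all four positions are equivalent and every pair of ligands is adjacent — there is no cis/trans distinction.
Only one geometric arrangement is possible; it has no improper symmetry element, so it exists as a pair of enantiomers (2 stereoisomers).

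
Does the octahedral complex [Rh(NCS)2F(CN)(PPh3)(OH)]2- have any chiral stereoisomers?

Placing the ligands in turn and identifying arrangements related by rotation or reflection leaves 9 distinct geometric isomers.
Of these, 6 lack any improper symmetry element and so occur as enantiomeric pairs, giving 9 + 6 = 15 stereoisomers in total.

yes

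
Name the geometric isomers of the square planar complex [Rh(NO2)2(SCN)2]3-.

cis and trans

In a square planar complex each vertex has one trans partner and two cis neighbours.
Working through the distinct placements yields 2 geometric isomers: NO2 cis; NO2 trans.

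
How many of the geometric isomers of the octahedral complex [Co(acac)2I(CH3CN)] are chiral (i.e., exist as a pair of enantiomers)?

An octahedron has six vertices in three trans pairs; every non-trans pair is cis.
Each acac is bidentate and must span two cis positions.
The distinct arrangements are (2 in all): I and CH3CN mutually trans; I and CH3CN mutually cis (chiral).
One of these lacks any improper symmetry element and so occurs as an enantiomeric pair, giving 2 + 1 = 3 stereoisomers in total.

1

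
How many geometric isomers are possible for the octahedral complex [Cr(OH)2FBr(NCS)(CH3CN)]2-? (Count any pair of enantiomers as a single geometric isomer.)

9

The six octahedral sites form three mutually perpendicular trans pairs.
Systematic enumeration (placing each ligand type in turn and discarding arrangements equivalent by rotation or reflection) gives 9 geometric isomers.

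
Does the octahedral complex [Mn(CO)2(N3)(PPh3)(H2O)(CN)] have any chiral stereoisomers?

yes

An octahedron has six vertices in three trans pairs; every non-trans pair is cis.
Placing the ligands in turn and identifying arrangements related by rotation or reflection leaves 9 distinct geometric isomers.
Of these, 6 lack any improper symmetry element and so occur as enantiomeric pairs, giving 9 + 6 = 15 stereoisomers in total.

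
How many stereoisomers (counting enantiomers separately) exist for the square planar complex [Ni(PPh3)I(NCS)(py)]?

3

In a square planar complex each vertex has one trans partner and two cis neighbours.
Working through the distinct placements yields 3 geometric isomers: (I/PPh3 trans, NCS/py trans); (I/py trans, NCS/PPh3 trans); (I/NCS trans, PPh3/py trans).
Each arrangement has an internal mirror plane or centre of symmetry, so none is chiral.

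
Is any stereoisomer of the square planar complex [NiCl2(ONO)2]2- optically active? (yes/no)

In a square planar complex each vertex has one trans partner and two cis neighbours.
The distinct arrangements are (2 in all): Cl cis; Cl trans.
Each arrangement has an internal mirror plane or centre of symmetry, so none is chiral.

no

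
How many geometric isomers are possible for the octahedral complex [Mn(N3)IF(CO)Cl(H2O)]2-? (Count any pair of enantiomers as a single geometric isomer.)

15

The six octahedral sites form three mutually perpendicular trans pairs.
Exhaustive case analysis gives 15 geometric isomers.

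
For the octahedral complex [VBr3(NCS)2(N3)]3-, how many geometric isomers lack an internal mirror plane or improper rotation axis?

An octahedron has six vertices in three trans pairs; every non-trans pair is cis.
The distinct arrangements are (3 in all): Br mer, NCS trans; Br mer, NCS cis; Br fac, NCS cis.
Each arrangement has an internal mirror plane or centre of symmetry, so none is chiral.

0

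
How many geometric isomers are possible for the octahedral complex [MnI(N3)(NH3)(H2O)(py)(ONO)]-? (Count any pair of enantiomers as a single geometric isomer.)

15

An octahedron has six vertices in three trans pairs; every non-trans pair is cis.
Exhaustive case analysis gives 15 geometric isomers.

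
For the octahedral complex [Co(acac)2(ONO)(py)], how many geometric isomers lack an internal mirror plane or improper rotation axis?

Each acac is bidentate and must span two cis positions.
Working through the distinct placements yields 2 geometric isomers: ONO and py mutually cis (chiral); ONO and py mutually trans.
One of these lacks any improper symmetry element and so occurs as an enantiomeric pair, giving 2 + 1 = 3 stereoisomers in total.

1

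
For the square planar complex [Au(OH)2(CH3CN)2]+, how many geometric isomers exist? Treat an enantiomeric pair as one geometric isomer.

2

A square has two trans pairs of vertices; adjacent vertices are cis.
The distinct arrangements are (2 in all): OH cis; OH trans.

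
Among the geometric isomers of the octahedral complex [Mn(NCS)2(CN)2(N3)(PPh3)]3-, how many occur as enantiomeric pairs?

2

The six octahedral sites form three mutually perpendicular trans pairs.
Systematic placement gives 6 geometric isomers: NCS cis, CN trans; NCS trans, CN trans; NCS cis, CN cis (3 arrangements, 2 chiral); NCS trans, CN cis.
Of these, 2 lack any improper symmetry element and so occur as enantiomeric pairs, giving 6 + 2 = 8 stereoisomers in total.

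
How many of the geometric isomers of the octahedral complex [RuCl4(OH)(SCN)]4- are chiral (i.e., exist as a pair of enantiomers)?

In an octahedral complex each vertex has one trans partner and four cis neighbours.
Systematic placement gives 2 geometric isomers: OH and SCN mutually trans; OH and SCN mutually cis.
Each arrangement has an internal mirror plane or centre of symmetry, so none is chiral.

0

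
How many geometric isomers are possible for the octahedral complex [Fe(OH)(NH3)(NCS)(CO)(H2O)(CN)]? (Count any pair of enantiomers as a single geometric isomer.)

15

In an octahedral complex each vertex has one trans partner and four cis neighbours.
Systematic enumeration (placing each ligand type in turn and discarding arrangements equivalent by rotation or reflection) gives 15 geometric isomers.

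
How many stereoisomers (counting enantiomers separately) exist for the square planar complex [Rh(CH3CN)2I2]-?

2

A square has two trans pairs of vertices; adjacent vertices are cis.
Working through the distinct placements yields 2 geometric isomers: CH3CN cis; CH3CN trans.
Each arrangement has an internal mirror plane or centre of symmetry, so none is chiral.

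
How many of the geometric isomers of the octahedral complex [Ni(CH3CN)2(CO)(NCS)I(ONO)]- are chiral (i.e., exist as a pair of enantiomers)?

The six octahedral sites form three mutually perpendicular trans pairs.
Exhaustive case analysis gives 9 geometric isomers.
Of these, 6 lack any improper symmetry element and so occur as enantiomeric pairs, giving 9 + 6 = 15 stereoisomers in total.

6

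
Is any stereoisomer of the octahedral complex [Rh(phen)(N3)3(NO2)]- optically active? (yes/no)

no

The six octahedral sites form three mutually perpendicular trans pairs.
Each phen is bidentate and must span two cis positions.
There are 2 geometric isomers: N3 mer; N3 fac.
Each arrangement has an internal mirror plane or centre of symmetry, so none is chiral.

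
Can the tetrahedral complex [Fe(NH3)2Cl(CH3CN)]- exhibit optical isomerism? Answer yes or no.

In a tetrahedral complex all four positions are equivalent and every pair of ligands is adjacent — there is no cis/trans distinction.
Only one geometric arrangement is possible.

no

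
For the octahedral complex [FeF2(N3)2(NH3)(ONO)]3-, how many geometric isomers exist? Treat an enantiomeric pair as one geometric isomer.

Working through the distinct placements yields 6 geometric isomers: F trans, N3 trans; F trans, N3 cis; F cis, N3 cis (3 arrangements, 2 chiral); F cis, N3 trans.

6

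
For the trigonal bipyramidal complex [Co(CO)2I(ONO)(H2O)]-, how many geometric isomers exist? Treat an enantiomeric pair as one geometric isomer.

7

In a trigonal bipyramid the two axial positions differ from the three equatorial ones.
Exhaustive case analysis gives 7 geometric isomers.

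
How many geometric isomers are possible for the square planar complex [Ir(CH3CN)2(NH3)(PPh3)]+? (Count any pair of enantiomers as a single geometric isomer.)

2

A square has two trans pairs of vertices; adjacent vertices are cis.
Working through the distinct placements yields 2 geometric isomers: CH3CN cis; CH3CN trans.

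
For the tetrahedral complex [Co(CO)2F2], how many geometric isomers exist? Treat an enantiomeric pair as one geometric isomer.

Only one geometric arrangement is possible.

1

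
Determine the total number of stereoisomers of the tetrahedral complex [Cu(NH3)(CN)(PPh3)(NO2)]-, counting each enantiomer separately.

Only one geometric arrangement is possible; it has no improper symmetry element, so it exists as a pair of enantiomers (2 stereoisomers).

2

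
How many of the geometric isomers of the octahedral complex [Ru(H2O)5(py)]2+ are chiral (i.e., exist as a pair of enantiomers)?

0

In an octahedral complex each vertex has one trans partner and four cis neighbours.
Only one geometric arrangement is possible.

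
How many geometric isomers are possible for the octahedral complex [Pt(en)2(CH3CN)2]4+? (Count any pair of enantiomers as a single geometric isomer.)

2

The six octahedral sites form three mutually perpendicular trans pairs.
Each en is bidentate and must span two cis positions.
Systematic placement gives 2 geometric isomers: CH3CN trans; CH3CN cis (chiral).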